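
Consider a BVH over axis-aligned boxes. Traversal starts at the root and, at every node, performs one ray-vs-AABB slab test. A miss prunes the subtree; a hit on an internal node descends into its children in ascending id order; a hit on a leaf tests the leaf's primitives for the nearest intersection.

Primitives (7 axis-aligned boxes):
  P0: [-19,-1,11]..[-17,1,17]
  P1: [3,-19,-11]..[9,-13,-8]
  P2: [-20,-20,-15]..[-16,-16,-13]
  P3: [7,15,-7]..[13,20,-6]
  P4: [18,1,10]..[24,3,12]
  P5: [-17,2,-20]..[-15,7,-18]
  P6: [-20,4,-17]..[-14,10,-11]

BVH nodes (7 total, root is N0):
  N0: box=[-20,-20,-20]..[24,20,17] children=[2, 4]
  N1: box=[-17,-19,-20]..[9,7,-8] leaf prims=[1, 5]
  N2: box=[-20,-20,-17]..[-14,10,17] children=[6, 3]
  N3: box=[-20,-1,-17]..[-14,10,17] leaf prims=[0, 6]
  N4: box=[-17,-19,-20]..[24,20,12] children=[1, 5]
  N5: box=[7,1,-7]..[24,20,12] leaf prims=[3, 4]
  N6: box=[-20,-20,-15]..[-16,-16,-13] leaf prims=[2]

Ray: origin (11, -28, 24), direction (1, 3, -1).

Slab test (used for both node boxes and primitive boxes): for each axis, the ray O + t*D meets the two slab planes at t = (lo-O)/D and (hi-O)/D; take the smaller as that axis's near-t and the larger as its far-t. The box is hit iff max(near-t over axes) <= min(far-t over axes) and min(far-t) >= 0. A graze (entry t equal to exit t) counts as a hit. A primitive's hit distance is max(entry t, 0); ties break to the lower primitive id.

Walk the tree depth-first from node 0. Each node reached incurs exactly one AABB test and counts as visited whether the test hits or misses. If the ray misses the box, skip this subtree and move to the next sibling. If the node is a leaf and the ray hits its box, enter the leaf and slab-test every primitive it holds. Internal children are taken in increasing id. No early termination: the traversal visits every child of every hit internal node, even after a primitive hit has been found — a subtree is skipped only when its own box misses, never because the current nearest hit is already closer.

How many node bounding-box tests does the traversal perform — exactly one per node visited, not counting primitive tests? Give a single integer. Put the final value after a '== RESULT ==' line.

Trace the traversal:
N0 x:[-31,13] y:[8/3,16] z:[7,44] -> hit [7,13], descend [2, 4]
  N2 x:[-31,-25] y:[8/3,38/3] z:[7,41] -> miss, prune
  N4 x:[-28,13] y:[3,16] z:[12,44] -> hit [12,13], descend [1, 5]
    N1 x:[-28,-2] y:[3,35/3] z:[32,44] -> miss, prune
    N5 x:[-4,13] y:[29/3,16] z:[12,31] -> hit [12,13] leaf, test {P3(miss), P4(miss)}

Visited [0, 2, 4, 1, 5]. Tests: 5 box, 1 leaf. Nearest: miss.

== RESULT ==
5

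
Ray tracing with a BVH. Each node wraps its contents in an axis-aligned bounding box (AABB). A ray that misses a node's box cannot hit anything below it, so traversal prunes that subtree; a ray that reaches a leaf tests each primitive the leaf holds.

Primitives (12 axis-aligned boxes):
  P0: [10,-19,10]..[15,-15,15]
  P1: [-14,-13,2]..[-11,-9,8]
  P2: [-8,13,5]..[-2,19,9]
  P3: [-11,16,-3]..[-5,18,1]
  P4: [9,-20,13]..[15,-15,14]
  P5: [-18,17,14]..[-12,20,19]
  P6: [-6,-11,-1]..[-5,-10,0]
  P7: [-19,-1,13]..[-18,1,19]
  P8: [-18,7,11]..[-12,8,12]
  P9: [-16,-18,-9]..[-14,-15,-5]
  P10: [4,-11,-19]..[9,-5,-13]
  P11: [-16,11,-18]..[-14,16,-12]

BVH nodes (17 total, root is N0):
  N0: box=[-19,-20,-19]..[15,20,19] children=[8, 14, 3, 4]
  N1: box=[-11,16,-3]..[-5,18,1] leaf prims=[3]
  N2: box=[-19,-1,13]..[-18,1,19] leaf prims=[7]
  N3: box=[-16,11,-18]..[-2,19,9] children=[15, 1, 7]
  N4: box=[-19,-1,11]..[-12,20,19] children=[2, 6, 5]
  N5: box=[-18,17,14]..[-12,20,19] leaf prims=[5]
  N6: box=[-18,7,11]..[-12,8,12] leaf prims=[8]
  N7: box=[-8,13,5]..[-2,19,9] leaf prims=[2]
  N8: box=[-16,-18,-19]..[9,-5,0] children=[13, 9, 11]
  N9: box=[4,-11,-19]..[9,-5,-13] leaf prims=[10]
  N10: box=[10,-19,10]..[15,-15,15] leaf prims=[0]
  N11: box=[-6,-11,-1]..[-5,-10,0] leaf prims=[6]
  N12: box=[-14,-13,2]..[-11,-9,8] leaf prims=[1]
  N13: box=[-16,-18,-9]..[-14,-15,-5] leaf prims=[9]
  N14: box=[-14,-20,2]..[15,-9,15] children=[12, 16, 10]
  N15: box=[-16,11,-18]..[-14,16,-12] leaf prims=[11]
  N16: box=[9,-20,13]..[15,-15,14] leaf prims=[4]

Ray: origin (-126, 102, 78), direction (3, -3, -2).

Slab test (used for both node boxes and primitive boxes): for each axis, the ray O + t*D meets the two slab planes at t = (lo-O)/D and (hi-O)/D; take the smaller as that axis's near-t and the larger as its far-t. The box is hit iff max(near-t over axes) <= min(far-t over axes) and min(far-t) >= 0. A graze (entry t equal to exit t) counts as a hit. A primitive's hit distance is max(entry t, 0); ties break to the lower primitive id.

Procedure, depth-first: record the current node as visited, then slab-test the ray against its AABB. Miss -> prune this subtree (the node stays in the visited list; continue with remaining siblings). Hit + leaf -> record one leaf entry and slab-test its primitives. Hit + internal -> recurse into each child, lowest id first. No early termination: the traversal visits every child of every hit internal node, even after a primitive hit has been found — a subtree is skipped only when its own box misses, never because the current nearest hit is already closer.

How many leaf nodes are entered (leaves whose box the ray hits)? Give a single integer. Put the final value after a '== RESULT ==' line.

Walk:
N0 x:[107/3,47] y:[82/3,122/3] z:[59/2,97/2] -> hit [107/3,122/3], descend [3, 4, 8, 14]
  N3 x:[110/3,124/3] y:[83/3,91/3] z:[69/2,48] -> miss, prune
  N4 x:[107/3,38] y:[82/3,103/3] z:[59/2,67/2] -> miss, prune
  N8 x:[110/3,45] y:[107/3,40] z:[39,97/2] -> hit [39,40], descend [9, 11, 13]
    N9 x:[130/3,45] y:[107/3,113/3] z:[91/2,97/2] -> miss, prune
    N11 x:[40,121/3] y:[112/3,113/3] z:[39,79/2] -> miss, prune
    N13 x:[110/3,112/3] y:[39,40] z:[83/2,87/2] -> miss, prune
  N14 x:[112/3,47] y:[37,122/3] z:[63/2,38] -> hit [112/3,38], descend [10, 12, 16]
    N10 x:[136/3,47] y:[39,121/3] z:[63/2,34] -> miss, prune
    N12 x:[112/3,115/3] y:[37,115/3] z:[35,38] -> hit [112/3,38] leaf, test {P1@t=112/3}
    N16 x:[45,47] y:[39,122/3] z:[32,65/2] -> miss, prune

Visited [0, 3, 4, 8, 9, 11, 13, 14, 10, 12, 16]. Tests: 11 box, 1 leaf. Nearest: P1.

== RESULT ==
1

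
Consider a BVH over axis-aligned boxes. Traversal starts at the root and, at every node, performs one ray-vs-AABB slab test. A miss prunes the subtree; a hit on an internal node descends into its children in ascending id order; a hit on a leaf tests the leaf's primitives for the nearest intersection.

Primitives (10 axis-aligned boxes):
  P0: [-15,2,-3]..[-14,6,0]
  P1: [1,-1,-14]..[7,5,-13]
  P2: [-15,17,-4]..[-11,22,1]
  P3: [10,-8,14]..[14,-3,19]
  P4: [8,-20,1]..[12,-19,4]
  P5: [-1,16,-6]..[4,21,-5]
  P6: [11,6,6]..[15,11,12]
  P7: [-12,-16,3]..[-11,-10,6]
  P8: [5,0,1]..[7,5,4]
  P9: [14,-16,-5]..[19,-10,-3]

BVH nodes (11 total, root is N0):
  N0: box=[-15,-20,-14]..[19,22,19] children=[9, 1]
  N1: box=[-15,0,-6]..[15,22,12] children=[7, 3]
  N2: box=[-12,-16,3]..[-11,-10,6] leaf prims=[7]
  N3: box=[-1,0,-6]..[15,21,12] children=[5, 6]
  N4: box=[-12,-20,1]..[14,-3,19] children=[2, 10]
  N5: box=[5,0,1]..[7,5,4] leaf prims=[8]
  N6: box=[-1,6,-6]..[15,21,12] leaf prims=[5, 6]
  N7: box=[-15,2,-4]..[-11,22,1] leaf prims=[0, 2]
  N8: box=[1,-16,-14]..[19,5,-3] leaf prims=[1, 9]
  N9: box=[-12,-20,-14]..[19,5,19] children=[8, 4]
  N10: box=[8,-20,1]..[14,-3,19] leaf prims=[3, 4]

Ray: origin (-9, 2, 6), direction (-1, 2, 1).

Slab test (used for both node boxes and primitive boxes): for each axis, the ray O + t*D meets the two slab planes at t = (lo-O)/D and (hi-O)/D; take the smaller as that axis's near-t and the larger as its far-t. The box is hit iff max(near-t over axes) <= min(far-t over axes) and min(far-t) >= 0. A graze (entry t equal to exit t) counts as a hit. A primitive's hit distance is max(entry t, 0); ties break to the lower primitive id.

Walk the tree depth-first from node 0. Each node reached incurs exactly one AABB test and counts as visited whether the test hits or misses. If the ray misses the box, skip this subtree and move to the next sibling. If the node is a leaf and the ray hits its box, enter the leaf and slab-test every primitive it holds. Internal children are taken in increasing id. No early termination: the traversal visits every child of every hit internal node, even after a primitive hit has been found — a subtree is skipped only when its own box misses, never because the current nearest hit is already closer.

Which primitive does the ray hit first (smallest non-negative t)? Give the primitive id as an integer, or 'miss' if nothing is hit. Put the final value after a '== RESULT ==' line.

Traverse from the root:
N0 x:[-28,6] y:[-11,10] z:[-20,13] -> hit [-11,6], descend [1, 9]
  N1 x:[-24,6] y:[-1,10] z:[-12,6] -> hit [-1,6], descend [3, 7]
    N3 x:[-24,-8] y:[-1,19/2] z:[-12,6] -> miss, prune
    N7 x:[2,6] y:[0,10] z:[-10,-5] -> miss, prune
  N9 x:[-28,3] y:[-11,3/2] z:[-20,13] -> hit [-11,3/2], descend [4, 8]
    N4 x:[-23,3] y:[-11,-5/2] z:[-5,13] -> miss, prune
    N8 x:[-28,-10] y:[-9,3/2] z:[-20,-9] -> miss, prune

order=[0, 1, 3, 7, 9, 4, 8]  |boxes|=7  |leaves|=0  hit=miss

== RESULT ==
miss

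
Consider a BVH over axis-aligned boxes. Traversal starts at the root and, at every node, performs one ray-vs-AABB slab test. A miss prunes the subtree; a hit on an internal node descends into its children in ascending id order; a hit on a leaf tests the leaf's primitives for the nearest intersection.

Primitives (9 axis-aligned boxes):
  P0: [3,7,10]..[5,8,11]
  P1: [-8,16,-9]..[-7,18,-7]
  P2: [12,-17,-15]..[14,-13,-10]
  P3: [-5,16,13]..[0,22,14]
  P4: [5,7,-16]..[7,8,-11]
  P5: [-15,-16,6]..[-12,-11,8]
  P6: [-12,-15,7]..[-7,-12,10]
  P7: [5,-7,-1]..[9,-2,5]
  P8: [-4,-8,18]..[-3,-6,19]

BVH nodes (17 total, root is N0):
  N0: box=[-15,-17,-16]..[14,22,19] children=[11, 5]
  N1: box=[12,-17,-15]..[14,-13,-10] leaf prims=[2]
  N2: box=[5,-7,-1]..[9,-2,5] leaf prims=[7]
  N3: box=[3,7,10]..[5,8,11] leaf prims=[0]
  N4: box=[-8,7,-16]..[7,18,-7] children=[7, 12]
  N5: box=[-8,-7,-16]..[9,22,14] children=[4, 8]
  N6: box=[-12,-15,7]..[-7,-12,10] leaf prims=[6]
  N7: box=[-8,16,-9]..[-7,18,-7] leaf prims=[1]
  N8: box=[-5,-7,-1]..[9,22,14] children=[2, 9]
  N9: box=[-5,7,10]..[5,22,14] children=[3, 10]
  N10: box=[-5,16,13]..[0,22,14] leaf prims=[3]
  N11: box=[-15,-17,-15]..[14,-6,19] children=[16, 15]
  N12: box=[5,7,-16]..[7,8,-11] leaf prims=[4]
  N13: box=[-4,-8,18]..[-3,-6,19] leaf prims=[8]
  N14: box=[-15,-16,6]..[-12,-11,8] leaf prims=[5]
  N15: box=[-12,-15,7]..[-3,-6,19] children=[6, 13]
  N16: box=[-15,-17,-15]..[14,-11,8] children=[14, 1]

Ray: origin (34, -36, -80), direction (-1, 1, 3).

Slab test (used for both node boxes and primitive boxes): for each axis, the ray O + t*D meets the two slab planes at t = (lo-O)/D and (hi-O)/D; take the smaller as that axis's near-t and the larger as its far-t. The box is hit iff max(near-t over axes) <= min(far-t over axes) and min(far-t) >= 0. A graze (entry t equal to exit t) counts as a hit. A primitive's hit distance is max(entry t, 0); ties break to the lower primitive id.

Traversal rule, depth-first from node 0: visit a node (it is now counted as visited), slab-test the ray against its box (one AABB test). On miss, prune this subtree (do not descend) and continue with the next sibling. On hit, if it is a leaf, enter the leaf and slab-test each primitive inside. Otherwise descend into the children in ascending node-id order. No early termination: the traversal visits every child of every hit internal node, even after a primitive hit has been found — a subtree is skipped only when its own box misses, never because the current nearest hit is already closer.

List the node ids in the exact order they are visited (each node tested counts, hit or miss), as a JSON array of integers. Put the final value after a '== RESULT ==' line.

Walk:
N0 x:[20,49] y:[19,58] z:[64/3,33] -> hit [64/3,33], descend [5, 11]
  N5 x:[25,42] y:[29,58] z:[64/3,94/3] -> hit [29,94/3], descend [4, 8]
    N4 x:[27,42] y:[43,54] z:[64/3,73/3] -> miss, prune
    N8 x:[25,39] y:[29,58] z:[79/3,94/3] -> hit [29,94/3], descend [2, 9]
      N2 x:[25,29] y:[29,34] z:[79/3,85/3] -> miss, prune
      N9 x:[29,39] y:[43,58] z:[30,94/3] -> miss, prune
  N11 x:[20,49] y:[19,30] z:[65/3,33] -> hit [65/3,30], descend [15, 16]
    N15 x:[37,46] y:[21,30] z:[29,33] -> miss, prune
    N16 x:[20,49] y:[19,25] z:[65/3,88/3] -> hit [65/3,25], descend [1, 14]
      N1 x:[20,22] y:[19,23] z:[65/3,70/3] -> hit [65/3,22] leaf, test {P2@t=65/3}
      N14 x:[46,49] y:[20,25] z:[86/3,88/3] -> miss, prune

Visited [0, 5, 4, 8, 2, 9, 11, 15, 16, 1, 14]. Tests: 11 box, 1 leaf. Nearest: P2.

== RESULT ==
[0, 5, 4, 8, 2, 9, 11, 15, 16, 1, 14]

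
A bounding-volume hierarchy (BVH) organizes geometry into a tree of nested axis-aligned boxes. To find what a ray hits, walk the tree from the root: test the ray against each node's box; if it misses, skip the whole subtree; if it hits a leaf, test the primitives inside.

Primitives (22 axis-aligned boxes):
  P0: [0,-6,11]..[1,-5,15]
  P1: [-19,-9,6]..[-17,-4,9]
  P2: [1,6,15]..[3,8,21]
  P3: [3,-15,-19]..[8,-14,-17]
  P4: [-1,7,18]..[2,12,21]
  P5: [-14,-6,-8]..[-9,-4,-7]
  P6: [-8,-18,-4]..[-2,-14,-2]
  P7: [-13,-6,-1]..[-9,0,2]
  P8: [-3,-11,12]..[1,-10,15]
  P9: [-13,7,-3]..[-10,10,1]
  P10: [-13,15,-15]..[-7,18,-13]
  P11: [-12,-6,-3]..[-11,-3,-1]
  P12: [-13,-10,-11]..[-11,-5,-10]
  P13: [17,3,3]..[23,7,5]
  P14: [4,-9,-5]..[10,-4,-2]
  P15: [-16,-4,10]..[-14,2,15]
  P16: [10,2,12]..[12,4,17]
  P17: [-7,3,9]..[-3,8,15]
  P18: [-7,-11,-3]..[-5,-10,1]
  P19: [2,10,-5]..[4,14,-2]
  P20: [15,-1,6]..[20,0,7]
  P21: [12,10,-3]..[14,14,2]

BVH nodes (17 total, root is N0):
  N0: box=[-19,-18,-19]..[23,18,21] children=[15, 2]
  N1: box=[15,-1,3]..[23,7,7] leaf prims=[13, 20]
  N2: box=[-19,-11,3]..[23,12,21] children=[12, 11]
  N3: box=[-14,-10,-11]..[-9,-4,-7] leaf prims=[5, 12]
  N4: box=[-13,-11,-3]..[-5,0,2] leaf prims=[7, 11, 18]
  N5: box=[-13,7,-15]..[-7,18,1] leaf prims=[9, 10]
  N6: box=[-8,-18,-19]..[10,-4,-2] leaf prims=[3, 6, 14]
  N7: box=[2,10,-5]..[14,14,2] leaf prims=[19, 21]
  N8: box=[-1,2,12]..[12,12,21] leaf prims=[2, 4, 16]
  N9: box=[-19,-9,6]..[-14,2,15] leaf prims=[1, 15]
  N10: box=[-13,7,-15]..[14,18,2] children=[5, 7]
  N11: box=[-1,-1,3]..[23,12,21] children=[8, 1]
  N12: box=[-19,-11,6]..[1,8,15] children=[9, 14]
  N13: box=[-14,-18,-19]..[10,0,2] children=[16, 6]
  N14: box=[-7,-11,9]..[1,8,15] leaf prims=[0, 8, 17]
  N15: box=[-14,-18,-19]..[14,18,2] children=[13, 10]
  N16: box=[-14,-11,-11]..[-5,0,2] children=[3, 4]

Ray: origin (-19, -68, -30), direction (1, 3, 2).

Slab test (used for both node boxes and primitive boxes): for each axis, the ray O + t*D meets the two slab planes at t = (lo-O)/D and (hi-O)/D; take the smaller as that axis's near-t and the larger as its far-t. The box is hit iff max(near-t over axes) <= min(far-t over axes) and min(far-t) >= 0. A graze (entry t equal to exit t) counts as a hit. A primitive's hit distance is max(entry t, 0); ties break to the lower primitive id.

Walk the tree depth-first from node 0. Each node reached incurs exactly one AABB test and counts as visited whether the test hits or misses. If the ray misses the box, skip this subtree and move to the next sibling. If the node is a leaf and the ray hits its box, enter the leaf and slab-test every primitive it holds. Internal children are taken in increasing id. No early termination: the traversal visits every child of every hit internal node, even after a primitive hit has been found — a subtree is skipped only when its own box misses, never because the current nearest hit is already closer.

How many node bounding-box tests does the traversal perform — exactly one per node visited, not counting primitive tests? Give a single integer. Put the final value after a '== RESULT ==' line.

Traverse from the root:
N0 x:[0,42] y:[50/3,86/3] z:[11/2,51/2] -> hit [50/3,51/2], descend [2, 15]
  N2 x:[0,42] y:[19,80/3] z:[33/2,51/2] -> hit [19,51/2], descend [11, 12]
    N11 x:[18,42] y:[67/3,80/3] z:[33/2,51/2] -> hit [67/3,51/2], descend [1, 8]
      N1 x:[34,42] y:[67/3,25] z:[33/2,37/2] -> miss, prune
      N8 x:[18,31] y:[70/3,80/3] z:[21,51/2] -> hit [70/3,51/2] leaf, test {P2(miss), P4(miss), P16(miss)}
    N12 x:[0,20] y:[19,76/3] z:[18,45/2] -> hit [19,20], descend [9, 14]
      N9 x:[0,5] y:[59/3,70/3] z:[18,45/2] -> miss, prune
      N14 x:[12,20] y:[19,76/3] z:[39/2,45/2] -> hit [39/2,20] leaf, test {P0(miss), P8(miss), P17(miss)}
  N15 x:[5,33] y:[50/3,86/3] z:[11/2,16] -> miss, prune

9 AABB tests over nodes [0, 2, 11, 1, 8, 12, 9, 14, 15]; 2 leaves entered; closest miss.

== RESULT ==
9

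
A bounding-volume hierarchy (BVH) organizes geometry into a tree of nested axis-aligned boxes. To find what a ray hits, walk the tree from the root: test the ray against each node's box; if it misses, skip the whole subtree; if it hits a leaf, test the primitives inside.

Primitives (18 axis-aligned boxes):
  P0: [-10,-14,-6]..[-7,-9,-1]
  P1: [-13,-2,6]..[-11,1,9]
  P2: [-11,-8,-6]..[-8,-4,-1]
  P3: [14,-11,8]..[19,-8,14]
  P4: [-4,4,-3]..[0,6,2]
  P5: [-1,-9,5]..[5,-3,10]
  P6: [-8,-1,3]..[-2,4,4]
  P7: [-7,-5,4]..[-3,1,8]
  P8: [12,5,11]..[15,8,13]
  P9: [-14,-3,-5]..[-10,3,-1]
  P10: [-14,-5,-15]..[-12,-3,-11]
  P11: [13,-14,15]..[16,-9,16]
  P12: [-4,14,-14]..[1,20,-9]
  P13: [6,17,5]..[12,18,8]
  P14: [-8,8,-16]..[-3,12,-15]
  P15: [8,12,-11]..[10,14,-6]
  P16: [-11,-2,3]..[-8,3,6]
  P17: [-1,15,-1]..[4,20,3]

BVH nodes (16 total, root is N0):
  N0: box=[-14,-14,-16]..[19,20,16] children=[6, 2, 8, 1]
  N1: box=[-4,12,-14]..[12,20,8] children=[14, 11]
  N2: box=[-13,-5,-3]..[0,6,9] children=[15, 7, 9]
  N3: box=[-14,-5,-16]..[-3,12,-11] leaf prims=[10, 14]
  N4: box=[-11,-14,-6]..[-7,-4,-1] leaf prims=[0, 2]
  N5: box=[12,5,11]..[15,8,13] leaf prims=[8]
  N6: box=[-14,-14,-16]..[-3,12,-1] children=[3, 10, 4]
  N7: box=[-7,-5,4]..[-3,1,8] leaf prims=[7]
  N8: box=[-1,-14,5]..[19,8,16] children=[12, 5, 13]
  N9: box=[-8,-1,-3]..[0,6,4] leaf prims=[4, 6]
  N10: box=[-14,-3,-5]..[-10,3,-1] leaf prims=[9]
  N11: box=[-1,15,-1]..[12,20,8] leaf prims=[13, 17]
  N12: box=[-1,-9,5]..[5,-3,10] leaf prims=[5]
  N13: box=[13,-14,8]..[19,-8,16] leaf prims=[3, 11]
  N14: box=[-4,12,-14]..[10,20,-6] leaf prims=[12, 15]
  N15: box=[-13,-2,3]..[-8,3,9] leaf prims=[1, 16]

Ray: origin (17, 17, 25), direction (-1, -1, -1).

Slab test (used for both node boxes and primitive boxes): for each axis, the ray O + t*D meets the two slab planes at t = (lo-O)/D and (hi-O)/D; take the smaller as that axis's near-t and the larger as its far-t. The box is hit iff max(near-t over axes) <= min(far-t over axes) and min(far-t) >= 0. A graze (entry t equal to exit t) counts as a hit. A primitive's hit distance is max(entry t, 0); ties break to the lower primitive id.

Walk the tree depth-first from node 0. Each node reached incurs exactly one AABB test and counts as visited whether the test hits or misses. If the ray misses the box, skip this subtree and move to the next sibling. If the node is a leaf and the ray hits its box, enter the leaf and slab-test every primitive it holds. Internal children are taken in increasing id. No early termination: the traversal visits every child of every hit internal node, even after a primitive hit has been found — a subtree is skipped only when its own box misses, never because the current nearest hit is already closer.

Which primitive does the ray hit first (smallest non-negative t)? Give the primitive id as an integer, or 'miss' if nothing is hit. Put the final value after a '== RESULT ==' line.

Trace the traversal:
N0 x:[-2,31] y:[-3,31] z:[9,41] -> hit [9,31], descend [1, 2, 6, 8]
  N1 x:[5,21] y:[-3,5] z:[17,39] -> miss, prune
  N2 x:[17,30] y:[11,22] z:[16,28] -> hit [17,22], descend [7, 9, 15]
    N7 x:[20,24] y:[16,22] z:[17,21] -> hit [20,21] leaf, test {P7@t=20}
    N9 x:[17,25] y:[11,18] z:[21,28] -> miss, prune
    N15 x:[25,30] y:[14,19] z:[16,22] -> miss, prune
  N6 x:[20,31] y:[5,31] z:[26,41] -> hit [26,31], descend [3, 4, 10]
    N3 x:[20,31] y:[5,22] z:[36,41] -> miss, prune
    N4 x:[24,28] y:[21,31] z:[26,31] -> hit [26,28] leaf, test {P0@t=26, P2(miss)}
    N10 x:[27,31] y:[14,20] z:[26,30] -> miss, prune
  N8 x:[-2,18] y:[9,31] z:[9,20] -> hit [9,18], descend [5, 12, 13]
    N5 x:[2,5] y:[9,12] z:[12,14] -> miss, prune
    N12 x:[12,18] y:[20,26] z:[15,20] -> miss, prune
    N13 x:[-2,4] y:[25,31] z:[9,17] -> miss, prune

Visited [0, 1, 2, 7, 9, 15, 6, 3, 4, 10, 8, 5, 12, 13]. Tests: 14 box, 2 leaf. Nearest: P7.

== RESULT ==
7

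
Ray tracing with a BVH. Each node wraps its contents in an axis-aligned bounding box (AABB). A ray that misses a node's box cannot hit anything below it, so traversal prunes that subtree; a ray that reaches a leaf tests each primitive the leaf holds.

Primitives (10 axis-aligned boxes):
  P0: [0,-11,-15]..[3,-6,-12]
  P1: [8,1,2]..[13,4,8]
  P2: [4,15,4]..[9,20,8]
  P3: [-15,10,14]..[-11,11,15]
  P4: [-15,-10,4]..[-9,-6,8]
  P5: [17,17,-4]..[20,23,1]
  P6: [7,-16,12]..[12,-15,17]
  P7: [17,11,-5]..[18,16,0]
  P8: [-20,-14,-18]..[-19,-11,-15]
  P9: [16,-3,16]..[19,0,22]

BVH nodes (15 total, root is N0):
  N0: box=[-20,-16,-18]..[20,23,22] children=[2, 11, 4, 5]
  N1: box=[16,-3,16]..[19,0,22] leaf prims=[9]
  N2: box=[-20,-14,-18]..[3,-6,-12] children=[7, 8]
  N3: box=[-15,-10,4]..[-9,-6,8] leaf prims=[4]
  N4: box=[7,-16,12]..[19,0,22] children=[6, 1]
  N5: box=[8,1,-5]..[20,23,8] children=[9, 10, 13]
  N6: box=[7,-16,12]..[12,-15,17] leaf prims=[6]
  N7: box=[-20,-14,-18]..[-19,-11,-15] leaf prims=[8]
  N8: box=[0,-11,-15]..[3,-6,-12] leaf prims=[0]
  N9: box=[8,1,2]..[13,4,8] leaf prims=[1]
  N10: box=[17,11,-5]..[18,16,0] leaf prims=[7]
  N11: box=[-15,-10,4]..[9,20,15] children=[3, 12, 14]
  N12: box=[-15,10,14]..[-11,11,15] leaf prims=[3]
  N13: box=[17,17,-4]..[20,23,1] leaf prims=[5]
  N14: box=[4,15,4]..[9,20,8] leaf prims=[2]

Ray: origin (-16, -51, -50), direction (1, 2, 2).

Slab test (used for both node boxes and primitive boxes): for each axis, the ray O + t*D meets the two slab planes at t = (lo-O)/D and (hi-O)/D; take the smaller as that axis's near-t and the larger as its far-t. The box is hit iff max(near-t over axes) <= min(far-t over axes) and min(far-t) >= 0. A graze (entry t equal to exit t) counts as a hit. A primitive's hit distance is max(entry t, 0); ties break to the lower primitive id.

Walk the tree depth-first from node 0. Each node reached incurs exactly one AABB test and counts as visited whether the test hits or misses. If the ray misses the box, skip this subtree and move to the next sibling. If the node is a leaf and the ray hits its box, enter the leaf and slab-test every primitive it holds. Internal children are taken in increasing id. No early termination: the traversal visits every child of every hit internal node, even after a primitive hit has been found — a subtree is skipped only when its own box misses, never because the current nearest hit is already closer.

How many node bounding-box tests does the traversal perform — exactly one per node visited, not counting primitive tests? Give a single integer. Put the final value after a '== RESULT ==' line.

Trace the traversal:
N0 x:[-4,36] y:[35/2,37] z:[16,36] -> hit [35/2,36], descend [2, 4, 5, 11]
  N2 x:[-4,19] y:[37/2,45/2] z:[16,19] -> hit [37/2,19], descend [7, 8]
    N7 x:[-4,-3] y:[37/2,20] z:[16,35/2] -> miss, prune
    N8 x:[16,19] y:[20,45/2] z:[35/2,19] -> miss, prune
  N4 x:[23,35] y:[35/2,51/2] z:[31,36] -> miss, prune
  N5 x:[24,36] y:[26,37] z:[45/2,29] -> hit [26,29], descend [9, 10, 13]
    N9 x:[24,29] y:[26,55/2] z:[26,29] -> hit [26,55/2] leaf, test {P1@t=26}
    N10 x:[33,34] y:[31,67/2] z:[45/2,25] -> miss, prune
    N13 x:[33,36] y:[34,37] z:[23,51/2] -> miss, prune
  N11 x:[1,25] y:[41/2,71/2] z:[27,65/2] -> miss, prune

Summary -> nodes [0, 2, 7, 8, 4, 5, 9, 10, 13, 11]; box-tests=10; leaf-entries=1; first=P1

== RESULT ==
10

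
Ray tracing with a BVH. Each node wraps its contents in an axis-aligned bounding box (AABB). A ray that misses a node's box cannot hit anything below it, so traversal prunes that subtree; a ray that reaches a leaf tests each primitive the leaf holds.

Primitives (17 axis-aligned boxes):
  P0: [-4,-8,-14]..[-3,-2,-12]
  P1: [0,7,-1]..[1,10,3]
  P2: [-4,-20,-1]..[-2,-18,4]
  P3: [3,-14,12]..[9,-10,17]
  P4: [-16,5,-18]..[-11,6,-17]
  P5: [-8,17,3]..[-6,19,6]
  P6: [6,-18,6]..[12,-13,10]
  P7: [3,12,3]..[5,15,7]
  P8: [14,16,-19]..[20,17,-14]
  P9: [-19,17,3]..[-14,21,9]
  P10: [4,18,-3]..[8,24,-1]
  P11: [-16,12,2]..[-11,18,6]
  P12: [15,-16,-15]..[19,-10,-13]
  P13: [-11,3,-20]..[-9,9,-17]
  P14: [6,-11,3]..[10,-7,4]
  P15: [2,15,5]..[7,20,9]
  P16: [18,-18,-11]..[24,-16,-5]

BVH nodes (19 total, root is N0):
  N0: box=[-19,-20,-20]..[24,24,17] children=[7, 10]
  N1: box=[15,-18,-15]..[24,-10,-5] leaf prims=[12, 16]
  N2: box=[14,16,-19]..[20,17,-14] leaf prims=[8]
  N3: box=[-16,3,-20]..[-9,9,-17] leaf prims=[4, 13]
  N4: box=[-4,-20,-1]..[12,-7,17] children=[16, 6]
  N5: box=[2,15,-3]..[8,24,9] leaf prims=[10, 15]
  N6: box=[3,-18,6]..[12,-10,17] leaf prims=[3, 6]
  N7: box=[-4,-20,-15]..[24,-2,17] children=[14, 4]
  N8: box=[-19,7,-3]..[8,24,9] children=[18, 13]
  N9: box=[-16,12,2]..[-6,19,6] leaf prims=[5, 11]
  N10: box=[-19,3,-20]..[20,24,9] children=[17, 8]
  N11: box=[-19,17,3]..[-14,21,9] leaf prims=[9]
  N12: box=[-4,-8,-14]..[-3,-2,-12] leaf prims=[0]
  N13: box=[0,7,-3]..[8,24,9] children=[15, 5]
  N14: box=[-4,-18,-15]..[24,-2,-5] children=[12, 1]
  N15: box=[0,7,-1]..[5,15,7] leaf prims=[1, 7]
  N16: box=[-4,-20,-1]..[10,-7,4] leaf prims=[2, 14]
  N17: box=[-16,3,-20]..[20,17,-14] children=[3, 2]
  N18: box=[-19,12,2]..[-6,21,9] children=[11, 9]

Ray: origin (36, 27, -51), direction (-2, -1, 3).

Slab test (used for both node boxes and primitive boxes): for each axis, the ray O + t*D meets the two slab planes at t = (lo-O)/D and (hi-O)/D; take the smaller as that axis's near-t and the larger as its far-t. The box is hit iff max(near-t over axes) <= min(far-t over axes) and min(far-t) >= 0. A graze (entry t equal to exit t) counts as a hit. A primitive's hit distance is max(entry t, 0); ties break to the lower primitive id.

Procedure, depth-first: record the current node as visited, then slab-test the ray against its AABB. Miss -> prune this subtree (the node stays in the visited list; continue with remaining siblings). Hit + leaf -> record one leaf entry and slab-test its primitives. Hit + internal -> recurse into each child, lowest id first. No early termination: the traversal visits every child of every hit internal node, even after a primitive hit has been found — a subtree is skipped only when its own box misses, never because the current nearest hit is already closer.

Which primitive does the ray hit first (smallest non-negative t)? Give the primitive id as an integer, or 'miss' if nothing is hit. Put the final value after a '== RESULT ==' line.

Trace the traversal:
N0 x:[6,55/2] y:[3,47] z:[31/3,68/3] -> hit [31/3,68/3], descend [7, 10]
  N7 x:[6,20] y:[29,47] z:[12,68/3] -> miss, prune
  N10 x:[8,55/2] y:[3,24] z:[31/3,20] -> hit [31/3,20], descend [8, 17]
    N8 x:[14,55/2] y:[3,20] z:[16,20] -> hit [16,20], descend [13, 18]
      N13 x:[14,18] y:[3,20] z:[16,20] -> hit [16,18], descend [5, 15]
        N5 x:[14,17] y:[3,12] z:[16,20] -> miss, prune
        N15 x:[31/2,18] y:[12,20] z:[50/3,58/3] -> hit [50/3,18] leaf, test {P1@t=35/2, P7(miss)}
      N18 x:[21,55/2] y:[6,15] z:[53/3,20] -> miss, prune
    N17 x:[8,26] y:[10,24] z:[31/3,37/3] -> hit [31/3,37/3], descend [2, 3]
      N2 x:[8,11] y:[10,11] z:[32/3,37/3] -> hit [32/3,11] leaf, test {P8@t=32/3}
      N3 x:[45/2,26] y:[18,24] z:[31/3,34/3] -> miss, prune

11 AABB tests over nodes [0, 7, 10, 8, 13, 5, 15, 18, 17, 2, 3]; 2 leaves entered; closest P8.

== RESULT ==
8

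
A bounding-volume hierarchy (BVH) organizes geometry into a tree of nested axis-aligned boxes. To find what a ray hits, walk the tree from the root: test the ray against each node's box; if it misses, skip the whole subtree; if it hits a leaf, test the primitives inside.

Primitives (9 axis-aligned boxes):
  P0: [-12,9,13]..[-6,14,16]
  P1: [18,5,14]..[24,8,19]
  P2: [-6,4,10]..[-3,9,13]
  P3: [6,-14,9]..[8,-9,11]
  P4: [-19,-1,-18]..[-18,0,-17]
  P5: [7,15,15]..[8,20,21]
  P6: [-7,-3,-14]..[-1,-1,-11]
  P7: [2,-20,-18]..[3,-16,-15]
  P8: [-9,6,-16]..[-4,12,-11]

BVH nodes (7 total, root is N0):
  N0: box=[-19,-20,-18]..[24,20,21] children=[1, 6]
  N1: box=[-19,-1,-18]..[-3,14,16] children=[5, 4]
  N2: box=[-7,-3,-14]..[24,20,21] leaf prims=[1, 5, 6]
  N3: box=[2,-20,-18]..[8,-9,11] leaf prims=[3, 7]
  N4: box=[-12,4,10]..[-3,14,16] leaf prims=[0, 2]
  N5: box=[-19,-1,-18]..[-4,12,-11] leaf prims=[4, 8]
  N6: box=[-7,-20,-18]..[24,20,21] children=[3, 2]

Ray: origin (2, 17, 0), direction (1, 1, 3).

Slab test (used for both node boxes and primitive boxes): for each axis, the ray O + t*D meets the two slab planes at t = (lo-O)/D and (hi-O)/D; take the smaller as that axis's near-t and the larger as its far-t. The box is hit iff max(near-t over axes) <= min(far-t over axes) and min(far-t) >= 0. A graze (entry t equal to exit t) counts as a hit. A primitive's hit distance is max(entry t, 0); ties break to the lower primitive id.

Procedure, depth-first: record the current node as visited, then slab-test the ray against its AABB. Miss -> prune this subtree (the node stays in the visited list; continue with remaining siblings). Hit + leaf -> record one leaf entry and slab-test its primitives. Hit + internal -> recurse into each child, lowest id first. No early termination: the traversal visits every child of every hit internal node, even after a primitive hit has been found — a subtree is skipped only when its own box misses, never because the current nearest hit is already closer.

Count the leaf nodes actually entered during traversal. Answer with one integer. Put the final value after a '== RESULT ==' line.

Trace the traversal:
N0 x:[-21,22] y:[-37,3] z:[-6,7] -> hit [-6,3], descend [1, 6]
  N1 x:[-21,-5] y:[-18,-3] z:[-6,16/3] -> miss, prune
  N6 x:[-9,22] y:[-37,3] z:[-6,7] -> hit [-6,3], descend [2, 3]
    N2 x:[-9,22] y:[-20,3] z:[-14/3,7] -> hit [-14/3,3] leaf, test {P1(miss), P5(miss), P6(miss)}
    N3 x:[0,6] y:[-37,-26] z:[-6,11/3] -> miss, prune

5 AABB tests over nodes [0, 1, 6, 2, 3]; 1 leaf entered; closest miss.

== RESULT ==
1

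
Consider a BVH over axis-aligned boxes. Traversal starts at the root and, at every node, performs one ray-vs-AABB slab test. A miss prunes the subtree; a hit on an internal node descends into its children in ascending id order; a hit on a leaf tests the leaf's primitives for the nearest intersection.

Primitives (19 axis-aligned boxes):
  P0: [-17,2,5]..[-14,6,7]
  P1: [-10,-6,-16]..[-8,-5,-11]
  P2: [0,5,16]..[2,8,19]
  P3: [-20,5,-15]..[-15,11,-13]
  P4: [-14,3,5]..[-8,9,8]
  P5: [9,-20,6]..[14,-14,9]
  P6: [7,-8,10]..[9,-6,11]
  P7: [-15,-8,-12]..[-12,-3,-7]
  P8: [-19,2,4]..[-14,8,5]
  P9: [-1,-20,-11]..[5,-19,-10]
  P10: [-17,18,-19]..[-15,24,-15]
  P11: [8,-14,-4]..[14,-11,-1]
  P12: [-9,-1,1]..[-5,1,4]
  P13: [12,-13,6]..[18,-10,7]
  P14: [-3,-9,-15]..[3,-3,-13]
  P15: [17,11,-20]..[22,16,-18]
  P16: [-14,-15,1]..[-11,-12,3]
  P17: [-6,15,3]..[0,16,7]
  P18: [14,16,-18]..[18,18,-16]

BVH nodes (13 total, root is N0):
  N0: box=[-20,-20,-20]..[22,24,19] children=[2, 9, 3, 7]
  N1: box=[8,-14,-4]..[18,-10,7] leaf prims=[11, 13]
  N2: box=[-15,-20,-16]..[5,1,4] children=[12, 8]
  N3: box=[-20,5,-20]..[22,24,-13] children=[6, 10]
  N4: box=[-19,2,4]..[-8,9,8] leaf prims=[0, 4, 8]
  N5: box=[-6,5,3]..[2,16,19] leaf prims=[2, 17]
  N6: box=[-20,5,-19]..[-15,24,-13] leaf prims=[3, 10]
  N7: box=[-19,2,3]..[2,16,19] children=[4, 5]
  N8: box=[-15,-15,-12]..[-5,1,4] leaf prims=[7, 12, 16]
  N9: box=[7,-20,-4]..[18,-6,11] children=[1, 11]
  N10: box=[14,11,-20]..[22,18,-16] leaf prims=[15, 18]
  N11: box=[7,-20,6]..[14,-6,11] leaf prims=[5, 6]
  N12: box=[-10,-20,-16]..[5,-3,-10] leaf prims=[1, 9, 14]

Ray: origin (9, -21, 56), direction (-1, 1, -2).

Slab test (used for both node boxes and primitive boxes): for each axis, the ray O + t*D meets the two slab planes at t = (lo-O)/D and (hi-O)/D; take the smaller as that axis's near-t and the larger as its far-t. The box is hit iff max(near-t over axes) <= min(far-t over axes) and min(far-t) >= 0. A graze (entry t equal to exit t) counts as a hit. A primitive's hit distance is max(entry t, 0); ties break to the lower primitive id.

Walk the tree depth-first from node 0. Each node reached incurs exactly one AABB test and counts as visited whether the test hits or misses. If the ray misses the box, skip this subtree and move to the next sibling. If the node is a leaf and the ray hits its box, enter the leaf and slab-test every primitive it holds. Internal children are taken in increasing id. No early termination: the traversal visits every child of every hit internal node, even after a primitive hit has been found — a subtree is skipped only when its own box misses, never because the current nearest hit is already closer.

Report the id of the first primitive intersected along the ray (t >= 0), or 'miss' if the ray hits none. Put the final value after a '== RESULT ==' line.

Traverse from the root:
N0 x:[-13,29] y:[1,45] z:[37/2,38] -> hit [37/2,29], descend [2, 3, 7, 9]
  N2 x:[4,24] y:[1,22] z:[26,36] -> miss, prune
  N3 x:[-13,29] y:[26,45] z:[69/2,38] -> miss, prune
  N7 x:[7,28] y:[23,37] z:[37/2,53/2] -> hit [23,53/2], descend [4, 5]
    N4 x:[17,28] y:[23,30] z:[24,26] -> hit [24,26] leaf, test {P0@t=49/2, P4(miss), P8@t=51/2}
    N5 x:[7,15] y:[26,37] z:[37/2,53/2] -> miss, prune
  N9 x:[-9,2] y:[1,15] z:[45/2,30] -> miss, prune

Summary -> nodes [0, 2, 3, 7, 4, 5, 9]; box-tests=7; leaf-entries=1; first=P0

== RESULT ==
0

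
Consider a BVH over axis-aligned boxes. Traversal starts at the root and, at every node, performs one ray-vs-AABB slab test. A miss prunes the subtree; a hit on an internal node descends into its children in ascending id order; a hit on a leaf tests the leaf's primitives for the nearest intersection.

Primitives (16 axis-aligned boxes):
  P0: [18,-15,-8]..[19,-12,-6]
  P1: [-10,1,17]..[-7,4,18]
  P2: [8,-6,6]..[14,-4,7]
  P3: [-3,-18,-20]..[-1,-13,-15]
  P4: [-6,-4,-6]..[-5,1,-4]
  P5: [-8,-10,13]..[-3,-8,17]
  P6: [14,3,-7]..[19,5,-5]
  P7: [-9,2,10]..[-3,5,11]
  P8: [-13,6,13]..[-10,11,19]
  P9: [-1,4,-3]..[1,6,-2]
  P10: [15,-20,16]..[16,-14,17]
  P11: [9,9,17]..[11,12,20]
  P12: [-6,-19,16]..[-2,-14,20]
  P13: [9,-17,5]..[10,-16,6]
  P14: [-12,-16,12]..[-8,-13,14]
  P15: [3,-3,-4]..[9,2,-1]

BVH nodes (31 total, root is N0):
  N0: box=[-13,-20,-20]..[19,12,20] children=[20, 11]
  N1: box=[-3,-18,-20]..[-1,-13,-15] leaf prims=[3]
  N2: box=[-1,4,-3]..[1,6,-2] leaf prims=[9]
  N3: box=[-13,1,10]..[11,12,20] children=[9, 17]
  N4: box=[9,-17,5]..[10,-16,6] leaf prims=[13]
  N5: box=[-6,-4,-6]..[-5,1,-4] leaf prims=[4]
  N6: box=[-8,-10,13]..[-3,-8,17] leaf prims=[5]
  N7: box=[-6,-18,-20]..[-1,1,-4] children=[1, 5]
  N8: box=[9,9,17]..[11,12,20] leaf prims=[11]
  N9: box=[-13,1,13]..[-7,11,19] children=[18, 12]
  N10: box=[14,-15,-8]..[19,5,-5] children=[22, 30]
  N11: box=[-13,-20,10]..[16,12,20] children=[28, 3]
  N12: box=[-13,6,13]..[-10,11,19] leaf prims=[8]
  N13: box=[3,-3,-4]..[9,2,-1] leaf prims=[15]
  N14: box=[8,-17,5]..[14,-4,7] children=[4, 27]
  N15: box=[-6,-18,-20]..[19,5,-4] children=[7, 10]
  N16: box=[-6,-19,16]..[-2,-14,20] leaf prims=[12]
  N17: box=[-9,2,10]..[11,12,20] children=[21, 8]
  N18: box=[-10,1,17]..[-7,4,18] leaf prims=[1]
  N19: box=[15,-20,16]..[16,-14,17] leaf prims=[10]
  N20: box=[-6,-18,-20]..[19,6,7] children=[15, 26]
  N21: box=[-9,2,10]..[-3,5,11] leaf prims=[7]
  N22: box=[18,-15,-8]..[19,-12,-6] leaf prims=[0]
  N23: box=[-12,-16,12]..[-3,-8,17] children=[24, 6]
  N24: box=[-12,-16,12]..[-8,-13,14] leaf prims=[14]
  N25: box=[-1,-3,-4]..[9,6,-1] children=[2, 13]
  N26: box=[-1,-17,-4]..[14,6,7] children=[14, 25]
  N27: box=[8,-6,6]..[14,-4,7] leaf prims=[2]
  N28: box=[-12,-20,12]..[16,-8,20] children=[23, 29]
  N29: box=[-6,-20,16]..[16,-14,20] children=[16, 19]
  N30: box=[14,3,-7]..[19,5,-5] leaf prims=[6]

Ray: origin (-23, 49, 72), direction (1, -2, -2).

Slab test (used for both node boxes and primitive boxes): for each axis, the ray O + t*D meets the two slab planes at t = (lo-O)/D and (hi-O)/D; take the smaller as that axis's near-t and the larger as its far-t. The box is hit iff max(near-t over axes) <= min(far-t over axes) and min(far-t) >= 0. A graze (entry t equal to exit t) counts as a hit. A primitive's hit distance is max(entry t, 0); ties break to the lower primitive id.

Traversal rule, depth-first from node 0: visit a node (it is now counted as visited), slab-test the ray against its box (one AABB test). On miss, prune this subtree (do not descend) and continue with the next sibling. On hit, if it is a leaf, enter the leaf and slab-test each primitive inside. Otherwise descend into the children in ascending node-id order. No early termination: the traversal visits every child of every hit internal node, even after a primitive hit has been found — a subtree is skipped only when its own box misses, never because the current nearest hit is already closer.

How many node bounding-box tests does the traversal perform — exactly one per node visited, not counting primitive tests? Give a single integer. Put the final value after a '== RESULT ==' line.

Traverse from the root:
N0 x:[10,42] y:[37/2,69/2] z:[26,46] -> hit [26,69/2], descend [11, 20]
  N11 x:[10,39] y:[37/2,69/2] z:[26,31] -> hit [26,31], descend [3, 28]
    N3 x:[10,34] y:[37/2,24] z:[26,31] -> miss, prune
    N28 x:[11,39] y:[57/2,69/2] z:[26,30] -> hit [57/2,30], descend [23, 29]
      N23 x:[11,20] y:[57/2,65/2] z:[55/2,30] -> miss, prune
      N29 x:[17,39] y:[63/2,69/2] z:[26,28] -> miss, prune
  N20 x:[17,42] y:[43/2,67/2] z:[65/2,46] -> hit [65/2,67/2], descend [15, 26]
    N15 x:[17,42] y:[22,67/2] z:[38,46] -> miss, prune
    N26 x:[22,37] y:[43/2,33] z:[65/2,38] -> hit [65/2,33], descend [14, 25]
      N14 x:[31,37] y:[53/2,33] z:[65/2,67/2] -> hit [65/2,33], descend [4, 27]
        N4 x:[32,33] y:[65/2,33] z:[33,67/2] -> hit [33,33] leaf, test {P13@t=33}
        N27 x:[31,37] y:[53/2,55/2] z:[65/2,33] -> miss, prune
      N25 x:[22,32] y:[43/2,26] z:[73/2,38] -> miss, prune

order=[0, 11, 3, 28, 23, 29, 20, 15, 26, 14, 4, 27, 25]  |boxes|=13  |leaves|=1  hit=P13

== RESULT ==
13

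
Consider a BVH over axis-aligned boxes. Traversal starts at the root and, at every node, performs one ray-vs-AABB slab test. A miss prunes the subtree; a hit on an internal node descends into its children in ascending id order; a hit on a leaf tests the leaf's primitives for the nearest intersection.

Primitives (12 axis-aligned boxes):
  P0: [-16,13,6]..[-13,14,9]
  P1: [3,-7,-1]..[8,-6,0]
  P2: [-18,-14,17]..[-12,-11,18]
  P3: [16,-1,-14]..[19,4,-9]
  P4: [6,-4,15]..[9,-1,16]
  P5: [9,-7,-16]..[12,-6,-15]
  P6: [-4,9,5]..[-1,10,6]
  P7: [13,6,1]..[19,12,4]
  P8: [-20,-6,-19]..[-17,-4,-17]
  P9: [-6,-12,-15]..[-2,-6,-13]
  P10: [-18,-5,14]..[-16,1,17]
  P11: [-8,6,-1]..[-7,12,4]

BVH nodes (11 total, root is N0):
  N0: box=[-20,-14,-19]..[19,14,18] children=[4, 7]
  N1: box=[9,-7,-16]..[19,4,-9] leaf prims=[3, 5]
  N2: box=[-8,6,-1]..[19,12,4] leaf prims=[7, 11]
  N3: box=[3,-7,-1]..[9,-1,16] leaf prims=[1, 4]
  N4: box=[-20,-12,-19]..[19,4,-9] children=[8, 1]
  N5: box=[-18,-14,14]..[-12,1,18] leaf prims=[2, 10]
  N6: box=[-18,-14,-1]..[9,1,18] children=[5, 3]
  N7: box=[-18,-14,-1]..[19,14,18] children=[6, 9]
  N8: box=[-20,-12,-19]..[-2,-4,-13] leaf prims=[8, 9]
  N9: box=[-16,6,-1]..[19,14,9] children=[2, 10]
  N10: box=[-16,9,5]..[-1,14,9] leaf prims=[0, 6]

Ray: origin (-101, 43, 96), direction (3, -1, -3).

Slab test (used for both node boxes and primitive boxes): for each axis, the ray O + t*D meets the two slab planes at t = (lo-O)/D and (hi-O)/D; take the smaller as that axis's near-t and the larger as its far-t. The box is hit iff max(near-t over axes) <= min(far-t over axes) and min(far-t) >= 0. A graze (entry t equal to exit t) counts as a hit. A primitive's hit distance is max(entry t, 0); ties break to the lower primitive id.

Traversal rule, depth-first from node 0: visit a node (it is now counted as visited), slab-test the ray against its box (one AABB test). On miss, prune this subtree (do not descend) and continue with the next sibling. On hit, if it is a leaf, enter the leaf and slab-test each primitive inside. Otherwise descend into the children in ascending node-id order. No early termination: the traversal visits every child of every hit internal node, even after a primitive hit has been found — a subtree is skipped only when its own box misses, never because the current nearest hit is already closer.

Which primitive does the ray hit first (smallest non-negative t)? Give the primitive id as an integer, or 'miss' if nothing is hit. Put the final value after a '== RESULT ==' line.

Trace the traversal:
N0 x:[27,40] y:[29,57] z:[26,115/3] -> hit [29,115/3], descend [4, 7]
  N4 x:[27,40] y:[39,55] z:[35,115/3] -> miss, prune
  N7 x:[83/3,40] y:[29,57] z:[26,97/3] -> hit [29,97/3], descend [6, 9]
    N6 x:[83/3,110/3] y:[42,57] z:[26,97/3] -> miss, prune
    N9 x:[85/3,40] y:[29,37] z:[29,97/3] -> hit [29,97/3], descend [2, 10]
      N2 x:[31,40] y:[31,37] z:[92/3,97/3] -> hit [31,97/3] leaf, test {P7(miss), P11@t=31}
      N10 x:[85/3,100/3] y:[29,34] z:[29,91/3] -> hit [29,91/3] leaf, test {P0@t=29, P6(miss)}

Summary -> nodes [0, 4, 7, 6, 9, 2, 10]; box-tests=7; leaf-entries=2; first=P0

== RESULT ==
0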